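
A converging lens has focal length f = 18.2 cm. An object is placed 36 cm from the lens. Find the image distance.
1/di = 1/f − 1/do → di = 36.81 cm (real image)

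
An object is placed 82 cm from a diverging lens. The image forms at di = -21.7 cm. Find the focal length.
1/f = 1/do + 1/di → f = -29.51 cm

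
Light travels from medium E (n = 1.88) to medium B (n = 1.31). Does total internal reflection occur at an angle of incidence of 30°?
θc = arcsin(n₂/n₁) = 44.17°; 30° < θc, so no — the ray refracts.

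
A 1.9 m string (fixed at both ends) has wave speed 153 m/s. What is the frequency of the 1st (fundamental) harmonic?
fₙ = nv/(2L) = 40.26 Hz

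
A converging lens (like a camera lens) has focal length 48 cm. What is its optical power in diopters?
P = 1/f = 2.083 D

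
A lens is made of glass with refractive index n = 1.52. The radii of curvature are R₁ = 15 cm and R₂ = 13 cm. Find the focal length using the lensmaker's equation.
1/f = (n − 1)(1/R₁ − 1/R₂) → f = -187.5 cm (diverging lens)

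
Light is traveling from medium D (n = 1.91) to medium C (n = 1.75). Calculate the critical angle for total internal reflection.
θc = arcsin(n₂/n₁) = 66.38°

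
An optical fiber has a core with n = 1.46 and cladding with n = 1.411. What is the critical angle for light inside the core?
θc = arcsin(n_cladding/n_core) = 75.11°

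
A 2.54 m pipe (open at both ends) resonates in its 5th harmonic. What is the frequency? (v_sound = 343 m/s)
fₙ = nv/(2L) = 337.6 Hz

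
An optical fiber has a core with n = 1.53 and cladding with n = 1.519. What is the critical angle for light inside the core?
θc = arcsin(n_cladding/n_core) = 83.13°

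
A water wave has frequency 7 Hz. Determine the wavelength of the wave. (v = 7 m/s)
λ = v/f = 1 m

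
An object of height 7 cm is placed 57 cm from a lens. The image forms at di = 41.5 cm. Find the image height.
hi = (-di/do) × ho = -5.096 cm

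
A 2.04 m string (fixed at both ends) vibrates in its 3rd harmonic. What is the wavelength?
λₙ = 2L/n = 1.36 m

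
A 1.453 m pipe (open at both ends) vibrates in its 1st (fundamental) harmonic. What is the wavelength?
λₙ = 2L/n = 2.906 m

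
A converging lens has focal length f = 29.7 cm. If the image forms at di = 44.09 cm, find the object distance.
1/do = 1/f − 1/di → do = 91 cm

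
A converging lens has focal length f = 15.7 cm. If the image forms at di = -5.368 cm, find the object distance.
1/do = 1/f − 1/di → do = 4 cm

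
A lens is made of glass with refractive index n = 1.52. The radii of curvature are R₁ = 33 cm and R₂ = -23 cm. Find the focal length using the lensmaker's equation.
1/f = (n − 1)(1/R₁ − 1/R₂) → f = 26.06 cm (converging lens)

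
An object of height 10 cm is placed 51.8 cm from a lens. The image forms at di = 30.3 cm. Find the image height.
hi = (-di/do) × ho = -5.849 cm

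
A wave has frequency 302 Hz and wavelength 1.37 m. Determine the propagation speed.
v = fλ = 413.7 m/s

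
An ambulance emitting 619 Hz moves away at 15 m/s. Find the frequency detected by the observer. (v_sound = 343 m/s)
f_obs = f·v/(v + v_s) = 593.1 Hz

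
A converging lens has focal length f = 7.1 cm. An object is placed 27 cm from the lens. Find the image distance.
1/di = 1/f − 1/do → di = 9.633 cm (real image)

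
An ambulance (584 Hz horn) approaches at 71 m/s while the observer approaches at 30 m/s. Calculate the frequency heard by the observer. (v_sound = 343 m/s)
f_obs = f·(v + v_o)/(v − v_s) = 800.9 Hz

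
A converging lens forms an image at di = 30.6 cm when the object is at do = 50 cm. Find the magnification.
M = −di/do = -0.612 (inverted image)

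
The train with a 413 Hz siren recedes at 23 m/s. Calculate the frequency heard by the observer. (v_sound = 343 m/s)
f_obs = f·v/(v + v_s) = 387 Hz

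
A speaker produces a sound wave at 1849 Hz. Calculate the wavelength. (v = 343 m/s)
λ = v/f = 0.1855 m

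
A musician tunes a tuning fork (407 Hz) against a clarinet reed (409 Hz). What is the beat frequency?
2 Hz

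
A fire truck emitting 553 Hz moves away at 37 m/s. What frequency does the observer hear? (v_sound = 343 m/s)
f_obs = f·v/(v + v_s) = 499.2 Hz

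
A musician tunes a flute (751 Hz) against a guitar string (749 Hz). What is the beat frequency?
2 Hz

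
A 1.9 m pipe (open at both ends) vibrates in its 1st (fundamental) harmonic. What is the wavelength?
λₙ = 2L/n = 3.8 m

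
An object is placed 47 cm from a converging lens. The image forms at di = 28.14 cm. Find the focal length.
1/f = 1/do + 1/di → f = 17.6 cm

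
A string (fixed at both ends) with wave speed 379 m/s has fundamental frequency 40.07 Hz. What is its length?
L = v/(2f₁) = 4.729 m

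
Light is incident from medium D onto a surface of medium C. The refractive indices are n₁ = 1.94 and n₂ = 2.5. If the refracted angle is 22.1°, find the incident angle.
sin θ₁ = (n₂/n₁)·sin θ₂ → θ₁ = 29°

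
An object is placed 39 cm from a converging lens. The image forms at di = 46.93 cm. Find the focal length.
1/f = 1/do + 1/di → f = 21.3 cm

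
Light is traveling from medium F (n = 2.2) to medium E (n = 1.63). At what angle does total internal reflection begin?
θc = arcsin(n₂/n₁) = 47.81°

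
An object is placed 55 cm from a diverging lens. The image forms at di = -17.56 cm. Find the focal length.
1/f = 1/do + 1/di → f = -25.8 cm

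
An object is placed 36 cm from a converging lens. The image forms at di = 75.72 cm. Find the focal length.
1/f = 1/do + 1/di → f = 24.4 cm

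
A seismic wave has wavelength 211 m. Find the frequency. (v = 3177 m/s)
f = v/λ = 15.06 Hz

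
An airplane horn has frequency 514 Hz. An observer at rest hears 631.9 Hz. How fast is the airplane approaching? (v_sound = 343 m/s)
v_s = v·(1 − f/f_obs) = 64 m/s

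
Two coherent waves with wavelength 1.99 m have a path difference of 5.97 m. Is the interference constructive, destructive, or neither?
constructive — path difference = 3λ, a whole number of wavelengths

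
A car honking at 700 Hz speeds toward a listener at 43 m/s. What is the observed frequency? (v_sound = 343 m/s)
f_obs = f·v/(v − v_s) = 800.3 Hz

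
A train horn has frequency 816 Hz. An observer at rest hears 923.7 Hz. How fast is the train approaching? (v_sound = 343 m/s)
v_s = v·(1 − f/f_obs) = 39.99 m/s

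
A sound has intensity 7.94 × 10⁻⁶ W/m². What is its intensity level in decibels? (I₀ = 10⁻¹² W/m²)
β = 10·log₁₀(I/I₀) = 69 dB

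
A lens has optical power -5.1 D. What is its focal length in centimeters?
f = 1/P = -19.61 cm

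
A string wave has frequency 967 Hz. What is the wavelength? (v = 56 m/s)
λ = v/f = 0.05791 m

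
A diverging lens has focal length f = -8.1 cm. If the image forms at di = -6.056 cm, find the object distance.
1/do = 1/f − 1/di → do = 24 cm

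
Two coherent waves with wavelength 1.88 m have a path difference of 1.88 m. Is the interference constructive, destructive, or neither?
constructive — path difference = 1λ, a whole number of wavelengths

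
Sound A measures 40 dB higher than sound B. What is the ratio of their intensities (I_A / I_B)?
I_A/I_B = 10^(Δβ/10) = 10000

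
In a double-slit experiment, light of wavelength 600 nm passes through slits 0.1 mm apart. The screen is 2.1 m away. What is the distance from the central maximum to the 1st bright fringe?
y = mλL/d = 12.6 mm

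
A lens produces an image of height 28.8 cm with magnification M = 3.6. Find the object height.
ho = |hi|/|M| = 8 cm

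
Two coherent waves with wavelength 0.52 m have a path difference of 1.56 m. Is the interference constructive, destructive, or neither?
constructive — path difference = 3λ, a whole number of wavelengths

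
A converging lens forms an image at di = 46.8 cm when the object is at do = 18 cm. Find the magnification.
M = −di/do = -2.6 (inverted image)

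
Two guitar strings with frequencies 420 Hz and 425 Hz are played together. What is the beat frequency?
5 Hz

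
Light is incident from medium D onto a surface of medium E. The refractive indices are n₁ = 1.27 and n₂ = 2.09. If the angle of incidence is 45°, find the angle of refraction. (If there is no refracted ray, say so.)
sin θ₂ = (n₁/n₂)·sin θ₁ = 0.4297 → θ₂ = 25.45°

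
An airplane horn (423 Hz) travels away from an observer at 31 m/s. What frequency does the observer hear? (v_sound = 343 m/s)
f_obs = f·v/(v + v_s) = 387.9 Hz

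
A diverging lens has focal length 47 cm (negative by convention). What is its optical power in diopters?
P = 1/f = -2.128 D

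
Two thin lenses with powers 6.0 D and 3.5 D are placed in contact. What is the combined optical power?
P_total = P₁ + P₂ = 9.5 D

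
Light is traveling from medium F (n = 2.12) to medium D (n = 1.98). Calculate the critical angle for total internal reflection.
θc = arcsin(n₂/n₁) = 69.06°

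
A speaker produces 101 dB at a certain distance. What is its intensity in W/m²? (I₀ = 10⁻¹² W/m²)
I = I₀·10^(β/10) = 1.26 × 10⁻² W/m²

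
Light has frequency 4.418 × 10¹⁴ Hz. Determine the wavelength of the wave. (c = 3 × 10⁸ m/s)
λ = c/f = 679 nm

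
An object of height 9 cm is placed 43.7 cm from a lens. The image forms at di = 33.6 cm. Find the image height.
hi = (-di/do) × ho = -6.92 cm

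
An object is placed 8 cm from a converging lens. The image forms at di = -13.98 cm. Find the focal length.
1/f = 1/do + 1/di → f = 18.7 cm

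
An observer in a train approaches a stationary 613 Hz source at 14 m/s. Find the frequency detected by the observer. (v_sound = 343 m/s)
f_obs = f·(v + v_o)/v = 638 Hz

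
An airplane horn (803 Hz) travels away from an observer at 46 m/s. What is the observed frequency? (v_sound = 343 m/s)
f_obs = f·v/(v + v_s) = 708 Hz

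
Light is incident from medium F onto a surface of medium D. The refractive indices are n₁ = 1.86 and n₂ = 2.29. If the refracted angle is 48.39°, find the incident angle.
sin θ₁ = (n₂/n₁)·sin θ₂ → θ₁ = 67°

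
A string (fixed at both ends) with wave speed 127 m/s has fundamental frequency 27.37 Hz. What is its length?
L = v/(2f₁) = 2.32 m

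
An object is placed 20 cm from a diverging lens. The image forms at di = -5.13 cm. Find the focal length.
1/f = 1/do + 1/di → f = -6.9 cm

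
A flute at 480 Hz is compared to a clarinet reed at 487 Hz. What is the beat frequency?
7 Hz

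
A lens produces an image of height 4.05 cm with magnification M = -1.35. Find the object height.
ho = |hi|/|M| = 3 cm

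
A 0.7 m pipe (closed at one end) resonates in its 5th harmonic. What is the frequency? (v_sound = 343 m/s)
fₙ = nv/(4L) = 612.5 Hz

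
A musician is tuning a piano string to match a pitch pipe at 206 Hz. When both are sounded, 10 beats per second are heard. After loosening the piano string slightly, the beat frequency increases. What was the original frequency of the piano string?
196 Hz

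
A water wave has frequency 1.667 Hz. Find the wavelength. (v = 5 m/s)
λ = v/f = 2.999 m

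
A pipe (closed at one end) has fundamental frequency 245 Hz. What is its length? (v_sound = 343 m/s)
L = v/(4f₁) = 0.35 m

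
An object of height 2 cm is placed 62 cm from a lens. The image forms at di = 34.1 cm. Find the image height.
hi = (-di/do) × ho = -1.1 cm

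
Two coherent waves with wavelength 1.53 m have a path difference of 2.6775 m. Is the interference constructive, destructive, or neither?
neither (partial) — path difference = 1.75λ, neither a whole number of wavelengths nor an odd multiple of λ/2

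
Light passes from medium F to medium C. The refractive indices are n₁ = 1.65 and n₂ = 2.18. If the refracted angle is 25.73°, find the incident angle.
sin θ₁ = (n₂/n₁)·sin θ₂ → θ₁ = 35°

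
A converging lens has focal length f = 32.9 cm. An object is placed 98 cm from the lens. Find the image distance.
1/di = 1/f − 1/do → di = 49.53 cm (real image)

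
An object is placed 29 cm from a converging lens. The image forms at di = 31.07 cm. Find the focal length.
1/f = 1/do + 1/di → f = 15 cm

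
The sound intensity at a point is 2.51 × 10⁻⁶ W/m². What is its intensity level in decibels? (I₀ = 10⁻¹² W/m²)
β = 10·log₁₀(I/I₀) = 64 dB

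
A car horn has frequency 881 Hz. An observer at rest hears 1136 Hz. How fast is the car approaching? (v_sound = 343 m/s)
v_s = v·(1 − f/f_obs) = 76.99 m/s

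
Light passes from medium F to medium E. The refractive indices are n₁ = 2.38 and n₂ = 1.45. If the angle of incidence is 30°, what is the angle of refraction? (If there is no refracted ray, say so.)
sin θ₂ = (n₁/n₂)·sin θ₁ = 0.8207 → θ₂ = 55.15°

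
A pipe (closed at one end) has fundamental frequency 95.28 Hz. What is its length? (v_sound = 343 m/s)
L = v/(4f₁) = 0.9 m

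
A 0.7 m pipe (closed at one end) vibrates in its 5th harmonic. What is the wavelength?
λₙ = 4L/n = 0.56 m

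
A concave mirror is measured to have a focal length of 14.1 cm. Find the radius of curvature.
R = 2|f| = 28.2 cm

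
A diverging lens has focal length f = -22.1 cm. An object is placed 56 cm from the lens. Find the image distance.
1/di = 1/f − 1/do → di = -15.85 cm (virtual image)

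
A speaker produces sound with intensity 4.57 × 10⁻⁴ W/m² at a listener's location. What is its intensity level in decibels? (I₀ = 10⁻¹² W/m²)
β = 10·log₁₀(I/I₀) = 86.6 dB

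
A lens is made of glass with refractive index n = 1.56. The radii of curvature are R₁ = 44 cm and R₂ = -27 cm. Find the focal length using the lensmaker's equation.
1/f = (n − 1)(1/R₁ − 1/R₂) → f = 29.88 cm (converging lens)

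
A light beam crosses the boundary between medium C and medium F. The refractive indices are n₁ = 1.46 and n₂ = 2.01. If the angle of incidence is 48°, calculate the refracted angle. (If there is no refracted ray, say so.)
sin θ₂ = (n₁/n₂)·sin θ₁ = 0.5398 → θ₂ = 32.67°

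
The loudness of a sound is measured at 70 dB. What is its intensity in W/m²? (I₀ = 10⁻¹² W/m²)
I = I₀·10^(β/10) = 1.00 × 10⁻⁵ W/m²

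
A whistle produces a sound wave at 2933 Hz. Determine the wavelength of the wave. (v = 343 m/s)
λ = v/f = 0.1169 m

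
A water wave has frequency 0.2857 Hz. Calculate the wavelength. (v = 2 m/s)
λ = v/f = 7 m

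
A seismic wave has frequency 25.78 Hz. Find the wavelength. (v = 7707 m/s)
λ = v/f = 299 m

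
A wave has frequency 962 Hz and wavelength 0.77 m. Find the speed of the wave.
v = fλ = 740.7 m/s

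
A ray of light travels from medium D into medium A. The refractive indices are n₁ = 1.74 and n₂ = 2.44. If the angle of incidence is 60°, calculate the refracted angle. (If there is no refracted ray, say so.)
sin θ₂ = (n₁/n₂)·sin θ₁ = 0.6176 → θ₂ = 38.14°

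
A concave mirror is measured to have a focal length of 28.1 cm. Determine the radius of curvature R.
R = 2|f| = 56.2 cm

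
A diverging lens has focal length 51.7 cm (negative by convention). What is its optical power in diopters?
P = 1/f = -1.934 D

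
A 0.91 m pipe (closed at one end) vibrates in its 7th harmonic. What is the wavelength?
λₙ = 4L/n = 0.52 m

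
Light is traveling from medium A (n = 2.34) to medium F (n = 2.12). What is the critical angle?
θc = arcsin(n₂/n₁) = 64.96°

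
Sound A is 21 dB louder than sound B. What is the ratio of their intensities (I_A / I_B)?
I_A/I_B = 10^(Δβ/10) = 125.9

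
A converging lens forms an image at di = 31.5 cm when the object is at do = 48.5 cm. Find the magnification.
M = −di/do = -0.6495 (inverted image)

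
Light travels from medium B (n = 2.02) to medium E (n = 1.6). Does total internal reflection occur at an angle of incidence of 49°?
θc = arcsin(n₂/n₁) = 52.38°; 49° < θc, so no — the ray refracts.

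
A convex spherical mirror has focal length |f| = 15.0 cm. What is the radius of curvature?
R = 2|f| = 30 cm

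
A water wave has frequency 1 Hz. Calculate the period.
T = 1/f = 1 s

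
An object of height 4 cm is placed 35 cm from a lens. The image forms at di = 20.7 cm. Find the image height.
hi = (-di/do) × ho = -2.366 cm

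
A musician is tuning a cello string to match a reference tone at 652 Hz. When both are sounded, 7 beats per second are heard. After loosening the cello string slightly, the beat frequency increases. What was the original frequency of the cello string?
645 Hz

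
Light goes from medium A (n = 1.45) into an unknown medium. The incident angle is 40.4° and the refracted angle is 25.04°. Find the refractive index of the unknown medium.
n₂ = n₁·sin θ₁ / sin θ₂ = 2.22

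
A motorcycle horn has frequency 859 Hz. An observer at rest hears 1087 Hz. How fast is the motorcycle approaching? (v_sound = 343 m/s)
v_s = v·(1 − f/f_obs) = 71.94 m/s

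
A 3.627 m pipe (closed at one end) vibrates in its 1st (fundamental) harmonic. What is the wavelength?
λₙ = 4L/n = 14.51 m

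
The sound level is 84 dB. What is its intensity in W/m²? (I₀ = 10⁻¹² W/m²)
I = I₀·10^(β/10) = 2.51 × 10⁻⁴ W/m²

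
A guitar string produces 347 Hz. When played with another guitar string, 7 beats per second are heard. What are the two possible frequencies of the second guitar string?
f₂ = 347 ± 7 Hz → 354 Hz or 340 Hz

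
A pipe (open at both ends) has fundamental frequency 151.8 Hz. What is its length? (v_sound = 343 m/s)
L = v/(2f₁) = 1.13 m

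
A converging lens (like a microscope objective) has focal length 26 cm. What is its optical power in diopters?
P = 1/f = 3.846 D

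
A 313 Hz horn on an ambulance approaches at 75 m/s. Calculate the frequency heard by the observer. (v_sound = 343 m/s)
f_obs = f·v/(v − v_s) = 400.6 Hz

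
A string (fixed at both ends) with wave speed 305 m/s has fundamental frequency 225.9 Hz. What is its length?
L = v/(2f₁) = 0.6751 m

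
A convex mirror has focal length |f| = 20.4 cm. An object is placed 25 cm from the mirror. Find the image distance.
f = −20.4 cm (convex); 1/di = 1/f − 1/do → di = -11.23 cm (virtual image, behind mirror)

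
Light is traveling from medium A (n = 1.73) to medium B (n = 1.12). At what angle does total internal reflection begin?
θc = arcsin(n₂/n₁) = 40.35°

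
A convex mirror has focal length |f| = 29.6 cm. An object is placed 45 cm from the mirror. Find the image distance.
f = −29.6 cm (convex); 1/di = 1/f − 1/do → di = -17.86 cm (virtual image, behind mirror)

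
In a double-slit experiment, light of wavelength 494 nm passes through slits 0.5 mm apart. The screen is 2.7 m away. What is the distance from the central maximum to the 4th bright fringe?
y = mλL/d = 10.67 mm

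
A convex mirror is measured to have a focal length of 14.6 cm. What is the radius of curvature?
R = 2|f| = 29.2 cm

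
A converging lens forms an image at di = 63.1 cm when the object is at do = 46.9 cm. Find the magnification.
M = −di/do = -1.345 (inverted image)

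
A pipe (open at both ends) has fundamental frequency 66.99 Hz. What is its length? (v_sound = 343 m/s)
L = v/(2f₁) = 2.56 m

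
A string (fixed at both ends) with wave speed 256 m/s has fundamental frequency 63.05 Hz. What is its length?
L = v/(2f₁) = 2.03 m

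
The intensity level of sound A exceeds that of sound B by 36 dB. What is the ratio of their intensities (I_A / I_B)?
I_A/I_B = 10^(Δβ/10) = 3981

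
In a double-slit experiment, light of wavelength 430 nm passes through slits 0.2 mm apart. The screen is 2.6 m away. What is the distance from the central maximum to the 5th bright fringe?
y = mλL/d = 27.95 mm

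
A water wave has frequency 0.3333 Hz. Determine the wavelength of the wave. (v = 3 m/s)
λ = v/f = 9.001 m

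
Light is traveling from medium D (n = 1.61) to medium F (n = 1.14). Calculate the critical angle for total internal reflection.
θc = arcsin(n₂/n₁) = 45.08°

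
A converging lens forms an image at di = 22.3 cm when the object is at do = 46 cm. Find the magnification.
M = −di/do = -0.4848 (inverted image)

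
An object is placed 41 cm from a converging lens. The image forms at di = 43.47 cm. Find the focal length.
1/f = 1/do + 1/di → f = 21.1 cm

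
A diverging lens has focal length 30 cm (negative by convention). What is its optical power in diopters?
P = 1/f = -3.333 D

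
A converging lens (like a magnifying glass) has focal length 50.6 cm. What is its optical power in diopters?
P = 1/f = 1.976 D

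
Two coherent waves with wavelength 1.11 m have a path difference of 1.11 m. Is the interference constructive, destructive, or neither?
constructive — path difference = 1λ, a whole number of wavelengths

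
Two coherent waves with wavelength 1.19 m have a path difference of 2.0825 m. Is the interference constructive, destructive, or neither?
neither (partial) — path difference = 1.75λ, neither a whole number of wavelengths nor an odd multiple of λ/2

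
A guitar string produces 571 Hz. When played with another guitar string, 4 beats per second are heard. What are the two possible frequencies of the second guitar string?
f₂ = 571 ± 4 Hz → 575 Hz or 567 Hz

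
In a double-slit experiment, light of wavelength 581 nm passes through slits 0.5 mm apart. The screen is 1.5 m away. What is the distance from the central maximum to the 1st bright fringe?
y = mλL/d = 1.743 mm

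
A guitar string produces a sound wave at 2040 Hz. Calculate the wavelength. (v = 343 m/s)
λ = v/f = 0.1681 m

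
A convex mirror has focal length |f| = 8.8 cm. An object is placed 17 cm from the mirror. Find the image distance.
f = −8.8 cm (convex); 1/di = 1/f − 1/do → di = -5.798 cm (virtual image, behind mirror)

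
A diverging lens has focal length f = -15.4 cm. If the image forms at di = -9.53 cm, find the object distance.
1/do = 1/f − 1/di → do = 25 cm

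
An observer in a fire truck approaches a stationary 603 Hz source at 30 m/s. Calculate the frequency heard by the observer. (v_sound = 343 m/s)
f_obs = f·(v + v_o)/v = 655.7 Hz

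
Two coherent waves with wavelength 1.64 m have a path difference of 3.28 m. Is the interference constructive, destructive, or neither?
constructive — path difference = 2λ, a whole number of wavelengths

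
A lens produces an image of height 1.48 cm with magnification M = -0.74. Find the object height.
ho = |hi|/|M| = 2 cm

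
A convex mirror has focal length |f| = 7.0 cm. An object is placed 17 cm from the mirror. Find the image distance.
f = −7.0 cm (convex); 1/di = 1/f − 1/do → di = -4.958 cm (virtual image, behind mirror)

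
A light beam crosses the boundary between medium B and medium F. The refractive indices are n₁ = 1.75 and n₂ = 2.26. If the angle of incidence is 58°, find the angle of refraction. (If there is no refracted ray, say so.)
sin θ₂ = (n₁/n₂)·sin θ₁ = 0.6567 → θ₂ = 41.05°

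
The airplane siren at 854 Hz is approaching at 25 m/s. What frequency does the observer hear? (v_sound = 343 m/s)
f_obs = f·v/(v − v_s) = 921.1 Hz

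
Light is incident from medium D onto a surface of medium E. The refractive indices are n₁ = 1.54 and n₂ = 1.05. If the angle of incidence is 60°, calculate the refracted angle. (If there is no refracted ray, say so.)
sin θ₂ = (n₁/n₂)·sin θ₁ = 1.27 > 1, so there is no refracted ray — the light undergoes total internal reflection.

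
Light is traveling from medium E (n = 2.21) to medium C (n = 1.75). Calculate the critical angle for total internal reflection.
θc = arcsin(n₂/n₁) = 52.36°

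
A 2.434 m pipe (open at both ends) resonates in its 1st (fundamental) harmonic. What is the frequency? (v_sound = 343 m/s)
fₙ = nv/(2L) = 70.46 Hz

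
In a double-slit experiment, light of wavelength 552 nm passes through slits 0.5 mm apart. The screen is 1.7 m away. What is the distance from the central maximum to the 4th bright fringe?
y = mλL/d = 7.507 mm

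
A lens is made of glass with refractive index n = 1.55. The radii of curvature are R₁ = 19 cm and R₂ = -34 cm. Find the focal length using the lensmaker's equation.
1/f = (n − 1)(1/R₁ − 1/R₂) → f = 22.16 cm (converging lens)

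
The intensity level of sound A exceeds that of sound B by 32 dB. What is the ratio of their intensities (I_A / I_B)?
I_A/I_B = 10^(Δβ/10) = 1585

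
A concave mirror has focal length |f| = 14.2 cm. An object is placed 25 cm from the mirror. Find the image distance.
f = +14.2 cm (concave); 1/di = 1/f − 1/do → di = 32.87 cm (real image, in front of mirror)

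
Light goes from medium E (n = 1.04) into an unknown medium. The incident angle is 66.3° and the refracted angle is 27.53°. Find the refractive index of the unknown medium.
n₂ = n₁·sin θ₁ / sin θ₂ = 2.06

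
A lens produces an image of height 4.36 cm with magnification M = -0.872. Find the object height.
ho = |hi|/|M| = 5 cm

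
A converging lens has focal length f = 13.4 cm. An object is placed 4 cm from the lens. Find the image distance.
1/di = 1/f − 1/do → di = -5.702 cm (virtual image)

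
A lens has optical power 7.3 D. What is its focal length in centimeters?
f = 1/P = 13.7 cm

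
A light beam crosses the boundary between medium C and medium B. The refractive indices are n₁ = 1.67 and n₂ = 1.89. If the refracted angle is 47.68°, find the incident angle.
sin θ₁ = (n₂/n₁)·sin θ₂ → θ₁ = 56.8°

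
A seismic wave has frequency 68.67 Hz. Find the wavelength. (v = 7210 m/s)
λ = v/f = 105 m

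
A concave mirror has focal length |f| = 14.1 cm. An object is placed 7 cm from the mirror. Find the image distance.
f = +14.1 cm (concave); 1/di = 1/f − 1/do → di = -13.9 cm (virtual image, behind mirror)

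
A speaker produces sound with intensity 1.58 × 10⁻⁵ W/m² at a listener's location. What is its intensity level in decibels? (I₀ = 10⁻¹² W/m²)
β = 10·log₁₀(I/I₀) = 71.99 dB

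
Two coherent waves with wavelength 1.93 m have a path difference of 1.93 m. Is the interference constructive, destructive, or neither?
constructive — path difference = 1λ, a whole number of wavelengths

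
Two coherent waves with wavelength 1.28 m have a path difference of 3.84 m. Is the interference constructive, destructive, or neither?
constructive — path difference = 3λ, a whole number of wavelengths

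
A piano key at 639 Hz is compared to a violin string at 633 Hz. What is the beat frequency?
6 Hz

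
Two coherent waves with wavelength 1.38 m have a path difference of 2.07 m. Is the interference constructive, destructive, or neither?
destructive — path difference = 1.5λ, an odd multiple of λ/2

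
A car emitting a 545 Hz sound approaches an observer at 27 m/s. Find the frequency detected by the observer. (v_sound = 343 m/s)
f_obs = f·v/(v − v_s) = 591.6 Hz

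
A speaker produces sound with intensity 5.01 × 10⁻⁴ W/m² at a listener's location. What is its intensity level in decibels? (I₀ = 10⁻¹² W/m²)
β = 10·log₁₀(I/I₀) = 87 dB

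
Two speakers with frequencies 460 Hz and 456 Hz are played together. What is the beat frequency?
4 Hz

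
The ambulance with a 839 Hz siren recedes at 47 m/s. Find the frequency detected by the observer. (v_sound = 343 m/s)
f_obs = f·v/(v + v_s) = 737.9 Hz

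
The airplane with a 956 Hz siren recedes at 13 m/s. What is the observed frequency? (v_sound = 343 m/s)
f_obs = f·v/(v + v_s) = 921.1 Hz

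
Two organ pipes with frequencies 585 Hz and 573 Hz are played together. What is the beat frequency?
12 Hz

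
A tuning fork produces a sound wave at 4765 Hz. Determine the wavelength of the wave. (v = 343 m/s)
λ = v/f = 0.07198 m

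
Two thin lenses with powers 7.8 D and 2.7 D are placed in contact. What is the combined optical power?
P_total = P₁ + P₂ = 10.5 D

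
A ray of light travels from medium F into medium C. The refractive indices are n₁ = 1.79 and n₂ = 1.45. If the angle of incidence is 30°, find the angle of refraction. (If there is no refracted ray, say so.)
sin θ₂ = (n₁/n₂)·sin θ₁ = 0.6172 → θ₂ = 38.11°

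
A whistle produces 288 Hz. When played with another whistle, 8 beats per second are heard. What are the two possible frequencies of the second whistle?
f₂ = 288 ± 8 Hz → 296 Hz or 280 Hz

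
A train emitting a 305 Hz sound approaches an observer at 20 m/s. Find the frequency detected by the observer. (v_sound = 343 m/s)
f_obs = f·v/(v − v_s) = 323.9 Hz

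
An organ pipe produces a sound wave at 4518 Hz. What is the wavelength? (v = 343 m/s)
λ = v/f = 0.07592 m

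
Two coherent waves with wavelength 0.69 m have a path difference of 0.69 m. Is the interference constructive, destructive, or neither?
constructive — path difference = 1λ, a whole number of wavelengths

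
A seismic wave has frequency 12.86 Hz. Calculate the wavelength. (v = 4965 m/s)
λ = v/f = 386.1 m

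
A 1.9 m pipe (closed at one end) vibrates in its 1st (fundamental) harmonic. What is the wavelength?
λₙ = 4L/n = 7.6 m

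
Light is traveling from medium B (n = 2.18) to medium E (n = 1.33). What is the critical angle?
θc = arcsin(n₂/n₁) = 37.6°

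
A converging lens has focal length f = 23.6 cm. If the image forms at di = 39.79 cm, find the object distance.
1/do = 1/f − 1/di → do = 58 cm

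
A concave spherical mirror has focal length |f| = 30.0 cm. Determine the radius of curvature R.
R = 2|f| = 60 cm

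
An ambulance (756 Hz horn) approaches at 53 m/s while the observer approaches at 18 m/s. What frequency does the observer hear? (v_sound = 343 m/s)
f_obs = f·(v + v_o)/(v − v_s) = 941.1 Hz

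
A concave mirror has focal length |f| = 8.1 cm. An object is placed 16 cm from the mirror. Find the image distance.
f = +8.1 cm (concave); 1/di = 1/f − 1/do → di = 16.41 cm (real image, in front of mirror)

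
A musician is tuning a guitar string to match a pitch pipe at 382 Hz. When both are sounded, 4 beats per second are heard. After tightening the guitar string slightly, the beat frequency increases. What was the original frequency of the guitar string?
386 Hz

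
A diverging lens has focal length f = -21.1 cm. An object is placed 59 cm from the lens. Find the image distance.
1/di = 1/f − 1/do → di = -15.54 cm (virtual image)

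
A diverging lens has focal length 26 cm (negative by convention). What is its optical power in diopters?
P = 1/f = -3.846 D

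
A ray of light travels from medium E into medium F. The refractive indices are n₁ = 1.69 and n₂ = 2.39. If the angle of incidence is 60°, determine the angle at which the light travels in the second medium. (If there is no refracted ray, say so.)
sin θ₂ = (n₁/n₂)·sin θ₁ = 0.6124 → θ₂ = 37.76°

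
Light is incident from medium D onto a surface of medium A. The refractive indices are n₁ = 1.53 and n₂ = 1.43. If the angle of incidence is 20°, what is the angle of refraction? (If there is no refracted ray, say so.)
sin θ₂ = (n₁/n₂)·sin θ₁ = 0.3659 → θ₂ = 21.47°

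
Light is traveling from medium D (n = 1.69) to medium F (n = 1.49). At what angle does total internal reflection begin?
θc = arcsin(n₂/n₁) = 61.84°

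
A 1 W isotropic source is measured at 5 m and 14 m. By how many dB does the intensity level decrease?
Δβ = 20·log₁₀(r₂/r₁) = 8.943 dB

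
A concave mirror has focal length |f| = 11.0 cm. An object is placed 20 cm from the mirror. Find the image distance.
f = +11.0 cm (concave); 1/di = 1/f − 1/do → di = 24.44 cm (real image, in front of mirror)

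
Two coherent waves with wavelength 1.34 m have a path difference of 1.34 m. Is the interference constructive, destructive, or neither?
constructive — path difference = 1λ, a whole number of wavelengths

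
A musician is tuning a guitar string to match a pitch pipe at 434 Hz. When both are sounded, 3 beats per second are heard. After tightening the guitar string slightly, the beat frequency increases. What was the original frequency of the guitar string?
437 Hz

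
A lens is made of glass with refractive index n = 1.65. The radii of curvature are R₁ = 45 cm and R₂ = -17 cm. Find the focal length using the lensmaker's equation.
1/f = (n − 1)(1/R₁ − 1/R₂) → f = 18.98 cm (converging lens)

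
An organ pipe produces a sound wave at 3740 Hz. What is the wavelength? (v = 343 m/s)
λ = v/f = 0.09171 m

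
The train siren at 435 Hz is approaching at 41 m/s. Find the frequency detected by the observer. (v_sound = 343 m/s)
f_obs = f·v/(v − v_s) = 494.1 Hz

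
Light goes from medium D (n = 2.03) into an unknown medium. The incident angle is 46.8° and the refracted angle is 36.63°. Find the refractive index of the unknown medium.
n₂ = n₁·sin θ₁ / sin θ₂ = 2.48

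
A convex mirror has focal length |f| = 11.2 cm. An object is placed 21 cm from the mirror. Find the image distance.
f = −11.2 cm (convex); 1/di = 1/f − 1/do → di = -7.304 cm (virtual image, behind mirror)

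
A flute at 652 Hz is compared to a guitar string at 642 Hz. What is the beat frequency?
10 Hz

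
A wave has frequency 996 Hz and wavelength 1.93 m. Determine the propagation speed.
v = fλ = 1922 m/s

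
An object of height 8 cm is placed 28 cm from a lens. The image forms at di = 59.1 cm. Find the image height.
hi = (-di/do) × ho = -16.89 cm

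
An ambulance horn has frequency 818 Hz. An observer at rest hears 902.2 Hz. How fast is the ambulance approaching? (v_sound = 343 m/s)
v_s = v·(1 − f/f_obs) = 32.01 m/s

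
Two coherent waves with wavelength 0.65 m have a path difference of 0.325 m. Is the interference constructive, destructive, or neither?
destructive — path difference = 0.5λ, an odd multiple of λ/2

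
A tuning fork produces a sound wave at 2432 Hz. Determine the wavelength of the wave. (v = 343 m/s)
λ = v/f = 0.141 m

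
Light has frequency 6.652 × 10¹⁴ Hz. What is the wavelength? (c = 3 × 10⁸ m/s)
λ = c/f = 451 nm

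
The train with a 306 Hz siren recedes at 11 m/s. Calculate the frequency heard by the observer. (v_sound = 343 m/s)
f_obs = f·v/(v + v_s) = 296.5 Hz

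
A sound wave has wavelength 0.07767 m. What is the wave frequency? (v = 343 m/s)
f = v/λ = 4416 Hz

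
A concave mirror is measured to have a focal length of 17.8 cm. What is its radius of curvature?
R = 2|f| = 35.6 cm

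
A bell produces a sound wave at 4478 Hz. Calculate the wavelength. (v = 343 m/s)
λ = v/f = 0.0766 m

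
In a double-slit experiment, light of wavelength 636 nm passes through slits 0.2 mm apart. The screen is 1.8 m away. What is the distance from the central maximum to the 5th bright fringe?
y = mλL/d = 28.62 mm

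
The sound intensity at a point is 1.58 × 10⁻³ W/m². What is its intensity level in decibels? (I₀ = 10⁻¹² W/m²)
β = 10·log₁₀(I/I₀) = 91.99 dB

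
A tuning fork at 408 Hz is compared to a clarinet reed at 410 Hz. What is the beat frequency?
2 Hz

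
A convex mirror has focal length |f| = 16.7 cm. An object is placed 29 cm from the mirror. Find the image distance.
f = −16.7 cm (convex); 1/di = 1/f − 1/do → di = -10.6 cm (virtual image, behind mirror)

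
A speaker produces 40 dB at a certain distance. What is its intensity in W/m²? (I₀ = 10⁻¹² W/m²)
I = I₀·10^(β/10) = 1.00 × 10⁻⁸ W/m²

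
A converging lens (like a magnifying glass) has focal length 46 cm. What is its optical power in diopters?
P = 1/f = 2.174 D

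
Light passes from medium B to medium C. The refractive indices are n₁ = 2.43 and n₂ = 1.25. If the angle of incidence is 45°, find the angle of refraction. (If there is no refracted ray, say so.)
sin θ₂ = (n₁/n₂)·sin θ₁ = 1.375 > 1, so there is no refracted ray — the light undergoes total internal reflection.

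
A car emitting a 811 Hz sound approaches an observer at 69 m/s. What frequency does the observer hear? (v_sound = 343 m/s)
f_obs = f·v/(v − v_s) = 1015 Hz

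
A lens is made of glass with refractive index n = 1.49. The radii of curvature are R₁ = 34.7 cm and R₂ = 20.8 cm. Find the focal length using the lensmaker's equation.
1/f = (n − 1)(1/R₁ − 1/R₂) → f = -106 cm (diverging lens)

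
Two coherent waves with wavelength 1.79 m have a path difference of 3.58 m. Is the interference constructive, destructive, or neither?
constructive — path difference = 2λ, a whole number of wavelengths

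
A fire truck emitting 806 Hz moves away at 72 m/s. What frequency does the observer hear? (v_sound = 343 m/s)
f_obs = f·v/(v + v_s) = 666.2 Hz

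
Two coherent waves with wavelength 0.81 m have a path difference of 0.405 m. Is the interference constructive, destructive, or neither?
destructive — path difference = 0.5λ, an odd multiple of λ/2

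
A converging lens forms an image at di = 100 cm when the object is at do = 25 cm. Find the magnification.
M = −di/do = -4 (inverted image)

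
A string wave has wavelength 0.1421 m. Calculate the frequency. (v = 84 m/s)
f = v/λ = 591.1 Hz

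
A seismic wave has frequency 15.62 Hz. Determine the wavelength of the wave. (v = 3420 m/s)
λ = v/f = 219 m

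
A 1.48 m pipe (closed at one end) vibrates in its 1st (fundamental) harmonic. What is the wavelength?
λₙ = 4L/n = 5.92 m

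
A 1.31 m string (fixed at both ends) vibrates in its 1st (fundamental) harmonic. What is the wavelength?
λₙ = 2L/n = 2.62 m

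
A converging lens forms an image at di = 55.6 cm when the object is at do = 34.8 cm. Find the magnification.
M = −di/do = -1.598 (inverted image)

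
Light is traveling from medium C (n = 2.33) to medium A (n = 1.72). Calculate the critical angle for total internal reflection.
θc = arcsin(n₂/n₁) = 47.58°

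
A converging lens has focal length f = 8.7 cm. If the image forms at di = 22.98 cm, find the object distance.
1/do = 1/f − 1/di → do = 14 cm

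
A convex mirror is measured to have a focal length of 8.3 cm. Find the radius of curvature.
R = 2|f| = 16.6 cm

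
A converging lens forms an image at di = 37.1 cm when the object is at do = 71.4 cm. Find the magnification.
M = −di/do = -0.5196 (inverted image)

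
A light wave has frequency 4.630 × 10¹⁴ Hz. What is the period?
T = 1/f = 2.160 × 10⁻¹⁵ s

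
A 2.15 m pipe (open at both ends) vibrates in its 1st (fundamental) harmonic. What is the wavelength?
λₙ = 2L/n = 4.3 m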